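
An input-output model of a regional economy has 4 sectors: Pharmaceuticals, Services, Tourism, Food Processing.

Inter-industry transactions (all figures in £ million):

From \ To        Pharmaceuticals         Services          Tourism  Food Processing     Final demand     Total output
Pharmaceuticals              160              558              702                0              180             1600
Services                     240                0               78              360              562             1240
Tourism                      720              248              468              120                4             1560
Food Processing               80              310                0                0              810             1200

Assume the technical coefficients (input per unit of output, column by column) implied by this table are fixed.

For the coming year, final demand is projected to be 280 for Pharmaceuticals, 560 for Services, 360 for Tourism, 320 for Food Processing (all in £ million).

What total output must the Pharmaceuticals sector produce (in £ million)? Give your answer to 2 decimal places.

Technical coefficients a_ij = z_ij / X_j:
  a_PP = 160/1600 = 0.10, a_SP = 240/1600 = 0.15, a_TP = 720/1600 = 0.45, a_FP = 80/1600 = 0.05
  a_PS = 558/1240 = 0.45, a_SS = 0/1240 = 0.00, a_TS = 248/1240 = 0.20, a_FS = 310/1240 = 0.25
  a_PT = 702/1560 = 0.45, a_ST = 78/1560 = 0.05, a_TT = 468/1560 = 0.30, a_FT = 0/1560 = 0.00
  a_PF = 0/1200 = 0.00, a_SF = 360/1200 = 0.30, a_TF = 120/1200 = 0.10, a_FF = 0/1200 = 0.00
I − A =
  [   0.90    -0.45    -0.45     0.00]
  [  -0.15     1.00    -0.05    -0.30]
  [  -0.45    -0.20     0.70    -0.10]
  [  -0.05    -0.25     0.00     1.00]
Compute the cofactors C_ij = (−1)^(i+j)·(3×3 minor ij) of I−A; the adjugate is their transpose:
adj(I−A) = Cᵀ =
  [ 0.636250   0.416250   0.438750   0.168750]
  [ 0.138250   0.425250   0.119250   0.139500]
  [ 0.458000   0.407250   0.758250   0.198000]
  [ 0.066375   0.127125   0.051750   0.347625]
det(I−A) = Σ_j (I−A)_1j·C_1j = (0.90)(0.636250) + (-0.45)(0.138250) + (-0.45)(0.458000) + (0.00)(0.066375) = 0.3043125
(I − A)⁻¹ = adj(I−A) / det(I−A) ≈
  [   2.0908     1.3678     1.4418     0.5545]
  [   0.4543     1.3974     0.3919     0.4584]
  [   1.5050     1.3383     2.4917     0.6506]
  [   0.2181     0.4177     0.1701     1.1423]
x = (I − A)⁻¹ d = adj(I−A)·d / det(I−A), with det(I−A) = 0.3043125:
  x_P = (0.636250·280 + 0.416250·560 + 0.438750·360 + 0.168750·320) / 0.3043125 = 623.20 / 0.3043125 ≈ 2047.89
  x_S = (0.138250·280 + 0.425250·560 + 0.119250·360 + 0.139500·320) / 0.3043125 = 364.42 / 0.3043125 ≈ 1197.52
  x_T = (0.458000·280 + 0.407250·560 + 0.758250·360 + 0.198000·320) / 0.3043125 = 692.63 / 0.3043125 ≈ 2276.05
  x_F = (0.066375·280 + 0.127125·560 + 0.051750·360 + 0.347625·320) / 0.3043125 = 219.645 / 0.3043125 ≈ 721.77

x_P = 2047.89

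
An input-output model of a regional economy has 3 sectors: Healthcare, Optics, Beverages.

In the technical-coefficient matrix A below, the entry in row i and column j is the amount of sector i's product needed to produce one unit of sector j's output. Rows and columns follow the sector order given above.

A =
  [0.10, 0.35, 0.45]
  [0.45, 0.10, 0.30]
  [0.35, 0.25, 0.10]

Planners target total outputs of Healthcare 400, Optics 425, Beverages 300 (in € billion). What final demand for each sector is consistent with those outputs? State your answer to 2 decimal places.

I − A =
  [   0.90    -0.35    -0.45]
  [  -0.45     0.90    -0.30]
  [  -0.35    -0.25     0.90]
d = (I − A) x:
  d_1 = (+0.90)·400 + (-0.35)·425 + (-0.45)·300 = 76.25
  d_2 = (-0.45)·400 + (+0.90)·425 + (-0.30)·300 = 112.50
  d_3 = (-0.35)·400 + (-0.25)·425 + (+0.90)·300 = 23.75

d_1 = 76.25, d_2 = 112.50, d_3 = 23.75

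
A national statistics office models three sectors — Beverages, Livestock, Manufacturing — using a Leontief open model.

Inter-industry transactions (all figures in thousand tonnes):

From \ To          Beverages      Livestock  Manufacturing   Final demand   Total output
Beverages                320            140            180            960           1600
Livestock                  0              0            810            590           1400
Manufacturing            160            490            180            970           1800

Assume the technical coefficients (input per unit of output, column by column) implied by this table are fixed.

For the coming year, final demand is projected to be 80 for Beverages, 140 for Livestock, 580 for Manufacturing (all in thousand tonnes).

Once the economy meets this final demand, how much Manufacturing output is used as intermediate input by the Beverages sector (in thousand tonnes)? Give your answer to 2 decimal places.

z_MB = 27.78

Technical coefficients a_ij = z_ij / X_j:
  a_BB = 320/1600 = 0.20, a_LB = 0/1600 = 0.00, a_MB = 160/1600 = 0.10
  a_BL = 140/1400 = 0.10, a_LL = 0/1400 = 0.00, a_ML = 490/1400 = 0.35
  a_BM = 180/1800 = 0.10, a_LM = 810/1800 = 0.45, a_MM = 180/1800 = 0.10
I − A =
  [   0.80    -0.10    -0.10]
  [   0.00     1.00    -0.45]
  [  -0.10    -0.35     0.90]
Cofactors of I−A, C_ij = (−1)^(i+j)·(minor ij) (rows/columns in the sector order above):
  C_11 = (1.00)(0.90) − (-0.45)(-0.35) = 0.7425
  C_12 = −[(0.00)(0.90) − (-0.45)(-0.10)] = 0.0450
  C_13 = (0.00)(-0.35) − (1.00)(-0.10) = 0.1000
  C_21 = −[(-0.10)(0.90) − (-0.10)(-0.35)] = 0.1250
  C_22 = (0.80)(0.90) − (-0.10)(-0.10) = 0.7100
  C_23 = −[(0.80)(-0.35) − (-0.10)(-0.10)] = 0.2900
  C_31 = (-0.10)(-0.45) − (-0.10)(1.00) = 0.1450
  C_32 = −[(0.80)(-0.45) − (-0.10)(0.00)] = 0.3600
  C_33 = (0.80)(1.00) − (-0.10)(0.00) = 0.8000
det(I−A) = Σ_j (I−A)_1j·C_1j = (0.80)(0.7425) + (-0.10)(0.0450) + (-0.10)(0.1000) = 0.5795
adj(I−A) = Cᵀ =
  [ 0.7425   0.1250   0.1450]
  [ 0.0450   0.7100   0.3600]
  [ 0.1000   0.2900   0.8000]
(I − A)⁻¹ = adj(I−A) / det(I−A) ≈
  [   1.2813     0.2157     0.2502]
  [   0.0777     1.2252     0.6212]
  [   0.1726     0.5004     1.3805]
First solve x = (I − A)⁻¹ d = adj(I−A)·d / det(I−A); in particular x_B = (0.7425·80 + 0.1250·140 + 0.1450·580) / 0.5795 = 161.00 / 0.5795 ≈ 277.8257.
Intermediate flow from M to B: z_MB = a_MB · x_B = 0.10 × 161.00 / 0.5795 = 16.10 / 0.5795 ≈ 27.78.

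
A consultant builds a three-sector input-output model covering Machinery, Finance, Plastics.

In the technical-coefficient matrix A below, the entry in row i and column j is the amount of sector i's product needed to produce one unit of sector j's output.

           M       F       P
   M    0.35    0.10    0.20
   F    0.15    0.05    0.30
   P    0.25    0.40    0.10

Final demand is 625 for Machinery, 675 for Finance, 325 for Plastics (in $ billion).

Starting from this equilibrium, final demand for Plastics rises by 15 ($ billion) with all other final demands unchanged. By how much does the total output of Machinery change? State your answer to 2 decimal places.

Δx_M = 8.31

I − A =
  [   0.65    -0.10    -0.20]
  [  -0.15     0.95    -0.30]
  [  -0.25    -0.40     0.90]
Cofactors of I−A, C_ij = (−1)^(i+j)·(minor ij) (rows/columns in the sector order above):
  C_11 = (0.95)(0.90) − (-0.30)(-0.40) = 0.7350
  C_12 = −[(-0.15)(0.90) − (-0.30)(-0.25)] = 0.2100
  C_13 = (-0.15)(-0.40) − (0.95)(-0.25) = 0.2975
  C_21 = −[(-0.10)(0.90) − (-0.20)(-0.40)] = 0.1700
  C_22 = (0.65)(0.90) − (-0.20)(-0.25) = 0.5350
  C_23 = −[(0.65)(-0.40) − (-0.10)(-0.25)] = 0.2850
  C_31 = (-0.10)(-0.30) − (-0.20)(0.95) = 0.2200
  C_32 = −[(0.65)(-0.30) − (-0.20)(-0.15)] = 0.2250
  C_33 = (0.65)(0.95) − (-0.10)(-0.15) = 0.6025
det(I−A) = Σ_j (I−A)_1j·C_1j = (0.65)(0.7350) + (-0.10)(0.2100) + (-0.20)(0.2975) = 0.39725
adj(I−A) = Cᵀ =
  [ 0.7350   0.1700   0.2200]
  [ 0.2100   0.5350   0.2250]
  [ 0.2975   0.2850   0.6025]
(I − A)⁻¹ = adj(I−A) / det(I−A) ≈
  [   1.8502     0.4279     0.5538]
  [   0.5286     1.3468     0.5664]
  [   0.7489     0.7174     1.5167]
Δx = (I − A)⁻¹ Δd with Δd having +15 in the Plastics component and 0 elsewhere.
So Δx_M = L_MP · (+15), where L_MP = adj(I−A)_MP / det(I−A) = 0.2200 / 0.39725.
Δx_M = 0.2200 × (+15) / 0.39725 = 3.30 / 0.39725 ≈ 8.31.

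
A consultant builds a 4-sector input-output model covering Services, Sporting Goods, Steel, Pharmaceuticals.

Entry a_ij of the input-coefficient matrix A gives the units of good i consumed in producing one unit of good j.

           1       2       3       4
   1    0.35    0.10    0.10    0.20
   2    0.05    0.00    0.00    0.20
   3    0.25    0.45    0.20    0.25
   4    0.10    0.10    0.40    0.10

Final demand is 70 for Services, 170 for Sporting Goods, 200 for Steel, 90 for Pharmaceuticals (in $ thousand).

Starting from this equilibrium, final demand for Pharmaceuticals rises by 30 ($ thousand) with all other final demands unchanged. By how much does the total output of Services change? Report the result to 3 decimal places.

Δx_1 = 21.259

I − A =
  [   0.65    -0.10    -0.10    -0.20]
  [  -0.05     1.00     0.00    -0.20]
  [  -0.25    -0.45     0.80    -0.25]
  [  -0.10    -0.10    -0.40     0.90]
Compute the cofactors C_ij = (−1)^(i+j)·(3×3 minor ij) of I−A; the adjugate is their transpose:
adj(I−A) = Cᵀ =
  [ 0.56800   0.15700   0.17600   0.21000]
  [ 0.06700   0.34200   0.06250   0.10825]
  [ 0.27550   0.30050   0.54450   0.27925]
  [ 0.19300   0.18900   0.26850   0.48875]
det(I−A) = Σ_j (I−A)_1j·C_1j = (0.65)(0.56800) + (-0.10)(0.06700) + (-0.10)(0.27550) + (-0.20)(0.19300) = 0.29635
(I − A)⁻¹ = adj(I−A) / det(I−A) ≈
  [   1.9167     0.5298     0.5939     0.7086]
  [   0.2261     1.1540     0.2109     0.3653]
  [   0.9296     1.0140     1.8374     0.9423]
  [   0.6513     0.6378     0.9060     1.6492]
Δx = (I − A)⁻¹ Δd with Δd having +30 in the Pharmaceuticals component and 0 elsewhere.
So Δx_1 = L_14 · (+30), where L_14 = adj(I−A)_14 / det(I−A) = 0.21000 / 0.29635.
Δx_1 = 0.21000 × (+30) / 0.29635 = 6.30 / 0.29635 ≈ 21.259.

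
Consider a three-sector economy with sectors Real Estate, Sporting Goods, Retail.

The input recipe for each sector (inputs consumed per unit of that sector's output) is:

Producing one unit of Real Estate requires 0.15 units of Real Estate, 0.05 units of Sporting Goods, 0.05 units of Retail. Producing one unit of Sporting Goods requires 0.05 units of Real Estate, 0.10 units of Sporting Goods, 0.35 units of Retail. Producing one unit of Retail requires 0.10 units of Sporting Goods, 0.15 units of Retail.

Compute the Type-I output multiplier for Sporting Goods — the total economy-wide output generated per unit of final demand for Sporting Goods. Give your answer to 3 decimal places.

m_2 = 1.723

I − A =
  [   0.85    -0.05     0.00]
  [  -0.05     0.90    -0.10]
  [  -0.05    -0.35     0.85]
Cofactors of I−A, C_ij = (−1)^(i+j)·(minor ij) (rows/columns in the sector order above):
  C_11 = (0.90)(0.85) − (-0.10)(-0.35) = 0.7300
  C_12 = −[(-0.05)(0.85) − (-0.10)(-0.05)] = 0.0475
  C_13 = (-0.05)(-0.35) − (0.90)(-0.05) = 0.0625
  C_21 = −[(-0.05)(0.85) − (0.00)(-0.35)] = 0.0425
  C_22 = (0.85)(0.85) − (0.00)(-0.05) = 0.7225
  C_23 = −[(0.85)(-0.35) − (-0.05)(-0.05)] = 0.3000
  C_31 = (-0.05)(-0.10) − (0.00)(0.90) = 0.0050
  C_32 = −[(0.85)(-0.10) − (0.00)(-0.05)] = 0.0850
  C_33 = (0.85)(0.90) − (-0.05)(-0.05) = 0.7625
det(I−A) = Σ_j (I−A)_1j·C_1j = (0.85)(0.7300) + (-0.05)(0.0475) + (0.00)(0.0625) = 0.618125
adj(I−A) = Cᵀ =
  [ 0.7300   0.0425   0.0050]
  [ 0.0475   0.7225   0.0850]
  [ 0.0625   0.3000   0.7625]
(I − A)⁻¹ = adj(I−A) / det(I−A) ≈
  [   1.1810     0.0688     0.0081]
  [   0.0768     1.1689     0.1375]
  [   0.1011     0.4853     1.2336]
The output multiplier for sector j is the column-j sum of the Leontief inverse (I − A)⁻¹ = adj(I−A) / det(I−A).
Column 2 of adj(I−A): (0.0425, 0.7225, 0.3000); det(I−A) = 0.618125.
m_2 = (0.0425 + 0.7225 + 0.3000) / 0.618125 = 1.065 / 0.618125 ≈ 1.723.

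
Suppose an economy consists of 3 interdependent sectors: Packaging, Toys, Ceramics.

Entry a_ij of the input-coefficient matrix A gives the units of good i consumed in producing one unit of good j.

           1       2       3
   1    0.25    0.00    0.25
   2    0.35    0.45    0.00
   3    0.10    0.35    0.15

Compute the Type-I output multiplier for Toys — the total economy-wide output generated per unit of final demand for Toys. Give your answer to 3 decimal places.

I − A =
  [   0.75     0.00    -0.25]
  [  -0.35     0.55     0.00]
  [  -0.10    -0.35     0.85]
Cofactors of I−A, C_ij = (−1)^(i+j)·(minor ij) (rows/columns in the sector order above):
  C_11 = (0.55)(0.85) − (0.00)(-0.35) = 0.4675
  C_12 = −[(-0.35)(0.85) − (0.00)(-0.10)] = 0.2975
  C_13 = (-0.35)(-0.35) − (0.55)(-0.10) = 0.1775
  C_21 = −[(0.00)(0.85) − (-0.25)(-0.35)] = 0.0875
  C_22 = (0.75)(0.85) − (-0.25)(-0.10) = 0.6125
  C_23 = −[(0.75)(-0.35) − (0.00)(-0.10)] = 0.2625
  C_31 = (0.00)(0.00) − (-0.25)(0.55) = 0.1375
  C_32 = −[(0.75)(0.00) − (-0.25)(-0.35)] = 0.0875
  C_33 = (0.75)(0.55) − (0.00)(-0.35) = 0.4125
det(I−A) = Σ_j (I−A)_1j·C_1j = (0.75)(0.4675) + (0.00)(0.2975) + (-0.25)(0.1775) = 0.30625
adj(I−A) = Cᵀ =
  [ 0.4675   0.0875   0.1375]
  [ 0.2975   0.6125   0.0875]
  [ 0.1775   0.2625   0.4125]
(I − A)⁻¹ = adj(I−A) / det(I−A) ≈
  [   1.5265     0.2857     0.4490]
  [   0.9714     2.0000     0.2857]
  [   0.5796     0.8571     1.3469]
The output multiplier for sector j is the column-j sum of the Leontief inverse (I − A)⁻¹ = adj(I−A) / det(I−A).
Column 2 of adj(I−A): (0.0875, 0.6125, 0.2625); det(I−A) = 0.30625.
m_2 = (0.0875 + 0.6125 + 0.2625) / 0.30625 = 0.9625 / 0.30625 ≈ 3.143.

m_2 = 3.143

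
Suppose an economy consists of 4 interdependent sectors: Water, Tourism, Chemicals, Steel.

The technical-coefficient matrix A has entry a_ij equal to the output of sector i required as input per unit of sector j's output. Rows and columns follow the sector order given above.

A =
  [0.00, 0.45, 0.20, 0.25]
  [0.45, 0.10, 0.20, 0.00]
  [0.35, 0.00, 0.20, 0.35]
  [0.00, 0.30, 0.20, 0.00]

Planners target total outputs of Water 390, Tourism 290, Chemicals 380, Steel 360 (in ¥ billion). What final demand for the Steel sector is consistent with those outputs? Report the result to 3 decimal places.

d_4 = 197.000

I − A =
  [   1.00    -0.45    -0.20    -0.25]
  [  -0.45     0.90    -0.20     0.00]
  [  -0.35     0.00     0.80    -0.35]
  [   0.00    -0.30    -0.20     1.00]
d = (I − A) x:
  d_1 = (+1.00)·390 + (-0.45)·290 + (-0.20)·380 + (-0.25)·360 = 93.500
  d_2 = (-0.45)·390 + (+0.90)·290 + (-0.20)·380 + (+0.00)·360 = 9.500
  d_3 = (-0.35)·390 + (+0.00)·290 + (+0.80)·380 + (-0.35)·360 = 41.500
  d_4 = (+0.00)·390 + (-0.30)·290 + (-0.20)·380 + (+1.00)·360 = 197.000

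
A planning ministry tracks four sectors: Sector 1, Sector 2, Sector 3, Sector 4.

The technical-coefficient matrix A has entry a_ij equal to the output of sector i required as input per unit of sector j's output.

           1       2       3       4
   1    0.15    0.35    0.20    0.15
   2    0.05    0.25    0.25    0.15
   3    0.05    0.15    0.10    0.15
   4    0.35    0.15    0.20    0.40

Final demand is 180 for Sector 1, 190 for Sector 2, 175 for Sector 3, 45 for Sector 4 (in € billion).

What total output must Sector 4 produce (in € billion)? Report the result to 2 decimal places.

I − A =
  [   0.85    -0.35    -0.20    -0.15]
  [  -0.05     0.75    -0.25    -0.15]
  [  -0.05    -0.15     0.90    -0.15]
  [  -0.35    -0.15    -0.20     0.60]
Compute the cofactors C_ij = (−1)^(i+j)·(3×3 minor ij) of I−A; the adjugate is their transpose:
adj(I−A) = Cᵀ =
  [ 0.329625   0.225750   0.176625   0.183000]
  [ 0.094875   0.368250   0.157875   0.155250]
  [ 0.074250   0.117750   0.294000   0.121500]
  [ 0.240750   0.263000   0.240500   0.512750]
det(I−A) = Σ_j (I−A)_1j·C_1j = (0.85)(0.329625) + (-0.35)(0.094875) + (-0.20)(0.074250) + (-0.15)(0.240750) = 0.1960125
(I − A)⁻¹ = adj(I−A) / det(I−A) ≈
  [   1.6817     1.1517     0.9011     0.9336]
  [   0.4840     1.8787     0.8054     0.7920]
  [   0.3788     0.6007     1.4999     0.6199]
  [   1.2282     1.3418     1.2270     2.6159]
x = (I − A)⁻¹ d = adj(I−A)·d / det(I−A), with det(I−A) = 0.1960125:
  x_1 = (0.329625·180 + 0.225750·190 + 0.176625·175 + 0.183000·45) / 0.1960125 = 141.369375 / 0.1960125 ≈ 721.23
  x_2 = (0.094875·180 + 0.368250·190 + 0.157875·175 + 0.155250·45) / 0.1960125 = 121.659375 / 0.1960125 ≈ 620.67
  x_3 = (0.074250·180 + 0.117750·190 + 0.294000·175 + 0.121500·45) / 0.1960125 = 92.655 / 0.1960125 ≈ 472.70
  x_4 = (0.240750·180 + 0.263000·190 + 0.240500·175 + 0.512750·45) / 0.1960125 = 158.46625 / 0.1960125 ≈ 808.45

x_4 = 808.45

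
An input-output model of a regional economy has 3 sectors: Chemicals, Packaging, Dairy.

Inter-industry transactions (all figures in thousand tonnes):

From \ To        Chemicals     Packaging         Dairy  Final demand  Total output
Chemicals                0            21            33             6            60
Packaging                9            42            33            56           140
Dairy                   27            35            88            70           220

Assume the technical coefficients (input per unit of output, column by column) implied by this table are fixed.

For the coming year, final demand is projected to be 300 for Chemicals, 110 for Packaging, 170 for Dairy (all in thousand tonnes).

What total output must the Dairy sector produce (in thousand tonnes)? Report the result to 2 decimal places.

Technical coefficients a_ij = z_ij / X_j:
  a_CC = 0/60 = 0.00, a_PC = 9/60 = 0.15, a_DC = 27/60 = 0.45
  a_CP = 21/140 = 0.15, a_PP = 42/140 = 0.30, a_DP = 35/140 = 0.25
  a_CD = 33/220 = 0.15, a_PD = 33/220 = 0.15, a_DD = 88/220 = 0.40
I − A =
  [   1.00    -0.15    -0.15]
  [  -0.15     0.70    -0.15]
  [  -0.45    -0.25     0.60]
Cofactors of I−A, C_ij = (−1)^(i+j)·(minor ij) (rows/columns in the sector order above):
  C_11 = (0.70)(0.60) − (-0.15)(-0.25) = 0.3825
  C_12 = −[(-0.15)(0.60) − (-0.15)(-0.45)] = 0.1575
  C_13 = (-0.15)(-0.25) − (0.70)(-0.45) = 0.3525
  C_21 = −[(-0.15)(0.60) − (-0.15)(-0.25)] = 0.1275
  C_22 = (1.00)(0.60) − (-0.15)(-0.45) = 0.5325
  C_23 = −[(1.00)(-0.25) − (-0.15)(-0.45)] = 0.3175
  C_31 = (-0.15)(-0.15) − (-0.15)(0.70) = 0.1275
  C_32 = −[(1.00)(-0.15) − (-0.15)(-0.15)] = 0.1725
  C_33 = (1.00)(0.70) − (-0.15)(-0.15) = 0.6775
det(I−A) = Σ_j (I−A)_1j·C_1j = (1.00)(0.3825) + (-0.15)(0.1575) + (-0.15)(0.3525) = 0.3060
adj(I−A) = Cᵀ =
  [ 0.3825   0.1275   0.1275]
  [ 0.1575   0.5325   0.1725]
  [ 0.3525   0.3175   0.6775]
(I − A)⁻¹ = adj(I−A) / det(I−A) ≈
  [   1.2500     0.4167     0.4167]
  [   0.5147     1.7402     0.5637]
  [   1.1520     1.0376     2.2141]
x = (I − A)⁻¹ d = adj(I−A)·d / det(I−A), with det(I−A) = 0.3060:
  x_C = (0.3825·300 + 0.1275·110 + 0.1275·170) / 0.3060 = 150.45 / 0.3060 ≈ 491.67
  x_P = (0.1575·300 + 0.5325·110 + 0.1725·170) / 0.3060 = 135.15 / 0.3060 ≈ 441.67
  x_D = (0.3525·300 + 0.3175·110 + 0.6775·170) / 0.3060 = 255.85 / 0.3060 ≈ 836.11

x_D = 836.11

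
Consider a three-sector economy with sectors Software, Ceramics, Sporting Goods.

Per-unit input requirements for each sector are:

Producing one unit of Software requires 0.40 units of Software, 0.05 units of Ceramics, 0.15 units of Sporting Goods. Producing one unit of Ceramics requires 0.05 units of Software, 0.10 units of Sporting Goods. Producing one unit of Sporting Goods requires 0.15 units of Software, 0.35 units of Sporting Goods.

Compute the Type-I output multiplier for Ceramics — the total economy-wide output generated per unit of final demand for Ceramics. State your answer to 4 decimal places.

m_2 = 1.3215

I − A =
  [   0.60    -0.05    -0.15]
  [  -0.05     1.00     0.00]
  [  -0.15    -0.10     0.65]
Cofactors of I−A, C_ij = (−1)^(i+j)·(minor ij) (rows/columns in the sector order above):
  C_11 = (1.00)(0.65) − (0.00)(-0.10) = 0.6500
  C_12 = −[(-0.05)(0.65) − (0.00)(-0.15)] = 0.0325
  C_13 = (-0.05)(-0.10) − (1.00)(-0.15) = 0.1550
  C_21 = −[(-0.05)(0.65) − (-0.15)(-0.10)] = 0.0475
  C_22 = (0.60)(0.65) − (-0.15)(-0.15) = 0.3675
  C_23 = −[(0.60)(-0.10) − (-0.05)(-0.15)] = 0.0675
  C_31 = (-0.05)(0.00) − (-0.15)(1.00) = 0.1500
  C_32 = −[(0.60)(0.00) − (-0.15)(-0.05)] = 0.0075
  C_33 = (0.60)(1.00) − (-0.05)(-0.05) = 0.5975
det(I−A) = Σ_j (I−A)_1j·C_1j = (0.60)(0.6500) + (-0.05)(0.0325) + (-0.15)(0.1550) = 0.365125
adj(I−A) = Cᵀ =
  [ 0.6500   0.0475   0.1500]
  [ 0.0325   0.3675   0.0075]
  [ 0.1550   0.0675   0.5975]
(I − A)⁻¹ = adj(I−A) / det(I−A) ≈
  [   1.78021     0.13009     0.41082]
  [   0.08901     1.00650     0.02054]
  [   0.42451     0.18487     1.63643]
The output multiplier for sector j is the column-j sum of the Leontief inverse (I − A)⁻¹ = adj(I−A) / det(I−A).
Column 2 of adj(I−A): (0.0475, 0.3675, 0.0675); det(I−A) = 0.365125.
m_2 = (0.0475 + 0.3675 + 0.0675) / 0.365125 = 0.4825 / 0.365125 ≈ 1.3215.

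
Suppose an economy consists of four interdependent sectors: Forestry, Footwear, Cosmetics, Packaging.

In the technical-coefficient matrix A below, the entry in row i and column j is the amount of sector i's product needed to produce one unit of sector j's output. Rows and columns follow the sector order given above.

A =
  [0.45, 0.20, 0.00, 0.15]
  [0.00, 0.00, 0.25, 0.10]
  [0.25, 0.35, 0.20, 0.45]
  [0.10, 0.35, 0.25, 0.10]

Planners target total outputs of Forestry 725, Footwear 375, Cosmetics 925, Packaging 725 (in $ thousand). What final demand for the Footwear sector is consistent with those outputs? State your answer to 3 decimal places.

d_2 = 71.250

I − A =
  [   0.55    -0.20     0.00    -0.15]
  [   0.00     1.00    -0.25    -0.10]
  [  -0.25    -0.35     0.80    -0.45]
  [  -0.10    -0.35    -0.25     0.90]
d = (I − A) x:
  d_1 = (+0.55)·725 + (-0.20)·375 + (+0.00)·925 + (-0.15)·725 = 215.000
  d_2 = (+0.00)·725 + (+1.00)·375 + (-0.25)·925 + (-0.10)·725 = 71.250
  d_3 = (-0.25)·725 + (-0.35)·375 + (+0.80)·925 + (-0.45)·725 = 101.250
  d_4 = (-0.10)·725 + (-0.35)·375 + (-0.25)·925 + (+0.90)·725 = 217.500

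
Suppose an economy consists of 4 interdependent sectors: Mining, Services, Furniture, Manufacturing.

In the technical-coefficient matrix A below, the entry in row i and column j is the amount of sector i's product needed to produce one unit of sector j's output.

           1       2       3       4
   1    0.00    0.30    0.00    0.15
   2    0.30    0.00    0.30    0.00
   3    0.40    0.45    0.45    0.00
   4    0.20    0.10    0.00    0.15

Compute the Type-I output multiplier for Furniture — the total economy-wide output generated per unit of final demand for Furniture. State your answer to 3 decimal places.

m_3 = 4.230

I − A =
  [   1.00    -0.30     0.00    -0.15]
  [  -0.30     1.00    -0.30     0.00]
  [  -0.40    -0.45     0.55     0.00]
  [  -0.20    -0.10     0.00     0.85]
Compute the cofactors C_ij = (−1)^(i+j)·(3×3 minor ij) of I−A; the adjugate is their transpose:
adj(I−A) = Cᵀ =
  [ 0.35275   0.14850   0.08100   0.06225]
  [ 0.24225   0.45100   0.24600   0.04275]
  [ 0.45475   0.47700   0.73900   0.08025]
  [ 0.11150   0.08800   0.04800   0.32950]
det(I−A) = Σ_j (I−A)_1j·C_1j = (1.00)(0.35275) + (-0.30)(0.24225) + (0.00)(0.45475) + (-0.15)(0.11150) = 0.26335
(I − A)⁻¹ = adj(I−A) / det(I−A) ≈
  [   1.3395     0.5639     0.3076     0.2364]
  [   0.9199     1.7125     0.9341     0.1623]
  [   1.7268     1.8113     2.8062     0.3047]
  [   0.4234     0.3342     0.1823     1.2512]
The output multiplier for sector j is the column-j sum of the Leontief inverse (I − A)⁻¹ = adj(I−A) / det(I−A).
Column 3 of adj(I−A): (0.08100, 0.24600, 0.73900, 0.04800); det(I−A) = 0.26335.
m_3 = (0.08100 + 0.24600 + 0.73900 + 0.04800) / 0.26335 = 1.114 / 0.26335 ≈ 4.230.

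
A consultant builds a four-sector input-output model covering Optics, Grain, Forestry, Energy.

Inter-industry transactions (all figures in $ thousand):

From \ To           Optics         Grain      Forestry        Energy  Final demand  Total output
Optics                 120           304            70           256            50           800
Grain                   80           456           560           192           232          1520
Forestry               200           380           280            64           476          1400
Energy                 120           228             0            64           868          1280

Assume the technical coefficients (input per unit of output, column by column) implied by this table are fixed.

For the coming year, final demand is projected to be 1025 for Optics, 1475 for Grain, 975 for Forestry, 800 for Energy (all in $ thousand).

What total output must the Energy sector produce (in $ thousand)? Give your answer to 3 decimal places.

x_E = 2192.610

Technical coefficients a_ij = z_ij / X_j:
  a_OO = 120/800 = 0.15, a_GO = 80/800 = 0.10, a_FO = 200/800 = 0.25, a_EO = 120/800 = 0.15
  a_OG = 304/1520 = 0.20, a_GG = 456/1520 = 0.30, a_FG = 380/1520 = 0.25, a_EG = 228/1520 = 0.15
  a_OF = 70/1400 = 0.05, a_GF = 560/1400 = 0.40, a_FF = 280/1400 = 0.20, a_EF = 0/1400 = 0.00
  a_OE = 256/1280 = 0.20, a_GE = 192/1280 = 0.15, a_FE = 64/1280 = 0.05, a_EE = 64/1280 = 0.05
I − A =
  [   0.85    -0.20    -0.05    -0.20]
  [  -0.10     0.70    -0.40    -0.15]
  [  -0.25    -0.25     0.80    -0.05]
  [  -0.15    -0.15     0.00     0.95]
Compute the cofactors C_ij = (−1)^(i+j)·(3×3 minor ij) of I−A; the adjugate is their transpose:
adj(I−A) = Cᵀ =
  [ 0.416000   0.188250   0.120125   0.123625]
  [ 0.192000   0.609750   0.316875   0.153375]
  [ 0.196000   0.257250   0.498625   0.108125]
  [ 0.096000   0.126000   0.069000   0.345000]
det(I−A) = Σ_j (I−A)_1j·C_1j = (0.85)(0.416000) + (-0.20)(0.192000) + (-0.05)(0.196000) + (-0.20)(0.096000) = 0.2862
(I − A)⁻¹ = adj(I−A) / det(I−A) ≈
  [   1.4535     0.6578     0.4197     0.4320]
  [   0.6709     2.1305     1.1072     0.5359]
  [   0.6848     0.8988     1.7422     0.3778]
  [   0.3354     0.4403     0.2411     1.2055]
x = (I − A)⁻¹ d = adj(I−A)·d / det(I−A), with det(I−A) = 0.2862:
  x_O = (0.416000·1025 + 0.188250·1475 + 0.120125·975 + 0.123625·800) / 0.2862 = 920.090625 / 0.2862 ≈ 3214.852
  x_G = (0.192000·1025 + 0.609750·1475 + 0.316875·975 + 0.153375·800) / 0.2862 = 1527.834375 / 0.2862 ≈ 5338.345
  x_F = (0.196000·1025 + 0.257250·1475 + 0.498625·975 + 0.108125·800) / 0.2862 = 1153.003125 / 0.2862 ≈ 4028.662
  x_E = (0.096000·1025 + 0.126000·1475 + 0.069000·975 + 0.345000·800) / 0.2862 = 627.525 / 0.2862 ≈ 2192.610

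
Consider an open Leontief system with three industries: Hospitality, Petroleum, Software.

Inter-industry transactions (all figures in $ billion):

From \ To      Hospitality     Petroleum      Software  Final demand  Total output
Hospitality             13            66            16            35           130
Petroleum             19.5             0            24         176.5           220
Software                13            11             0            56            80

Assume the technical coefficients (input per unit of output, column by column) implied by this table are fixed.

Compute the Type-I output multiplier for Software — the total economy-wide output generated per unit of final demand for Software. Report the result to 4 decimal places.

Technical coefficients a_ij = z_ij / X_j:
  a_11 = 13/130 = 0.10, a_21 = 19.5/130 = 0.15, a_31 = 13/130 = 0.10
  a_12 = 66/220 = 0.30, a_22 = 0/220 = 0.00, a_32 = 11/220 = 0.05
  a_13 = 16/80 = 0.20, a_23 = 24/80 = 0.30, a_33 = 0/80 = 0.00
I − A =
  [   0.90    -0.30    -0.20]
  [  -0.15     1.00    -0.30]
  [  -0.10    -0.05     1.00]
Cofactors of I−A, C_ij = (−1)^(i+j)·(minor ij) (rows/columns in the sector order above):
  C_11 = (1.00)(1.00) − (-0.30)(-0.05) = 0.9850
  C_12 = −[(-0.15)(1.00) − (-0.30)(-0.10)] = 0.1800
  C_13 = (-0.15)(-0.05) − (1.00)(-0.10) = 0.1075
  C_21 = −[(-0.30)(1.00) − (-0.20)(-0.05)] = 0.3100
  C_22 = (0.90)(1.00) − (-0.20)(-0.10) = 0.8800
  C_23 = −[(0.90)(-0.05) − (-0.30)(-0.10)] = 0.0750
  C_31 = (-0.30)(-0.30) − (-0.20)(1.00) = 0.2900
  C_32 = −[(0.90)(-0.30) − (-0.20)(-0.15)] = 0.3000
  C_33 = (0.90)(1.00) − (-0.30)(-0.15) = 0.8550
det(I−A) = Σ_j (I−A)_1j·C_1j = (0.90)(0.9850) + (-0.30)(0.1800) + (-0.20)(0.1075) = 0.8110
adj(I−A) = Cᵀ =
  [ 0.9850   0.3100   0.2900]
  [ 0.1800   0.8800   0.3000]
  [ 0.1075   0.0750   0.8550]
(I − A)⁻¹ = adj(I−A) / det(I−A) ≈
  [   1.21455     0.38224     0.35758]
  [   0.22195     1.08508     0.36991]
  [   0.13255     0.09248     1.05425]
The output multiplier for sector j is the column-j sum of the Leontief inverse (I − A)⁻¹ = adj(I−A) / det(I−A).
Column 3 of adj(I−A): (0.2900, 0.3000, 0.8550); det(I−A) = 0.8110.
m_3 = (0.2900 + 0.3000 + 0.8550) / 0.8110 = 1.445 / 0.8110 ≈ 1.7818.

m_3 = 1.7818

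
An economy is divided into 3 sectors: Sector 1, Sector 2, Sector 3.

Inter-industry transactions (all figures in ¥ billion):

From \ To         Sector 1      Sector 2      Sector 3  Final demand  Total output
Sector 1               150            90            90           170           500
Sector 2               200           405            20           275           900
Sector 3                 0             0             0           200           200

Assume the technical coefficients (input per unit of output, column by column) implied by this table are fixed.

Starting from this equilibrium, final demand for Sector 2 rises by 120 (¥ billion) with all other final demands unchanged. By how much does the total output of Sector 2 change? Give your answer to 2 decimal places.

Δx_2 = 243.48

Technical coefficients a_ij = z_ij / X_j:
  a_11 = 150/500 = 0.30, a_21 = 200/500 = 0.40, a_31 = 0/500 = 0.00
  a_12 = 90/900 = 0.10, a_22 = 405/900 = 0.45, a_32 = 0/900 = 0.00
  a_13 = 90/200 = 0.45, a_23 = 20/200 = 0.10, a_33 = 0/200 = 0.00
I − A =
  [   0.70    -0.10    -0.45]
  [  -0.40     0.55    -0.10]
  [   0.00     0.00     1.00]
Cofactors of I−A, C_ij = (−1)^(i+j)·(minor ij) (rows/columns in the sector order above):
  C_11 = (0.55)(1.00) − (-0.10)(0.00) = 0.5500
  C_12 = −[(-0.40)(1.00) − (-0.10)(0.00)] = 0.4000
  C_13 = (-0.40)(0.00) − (0.55)(0.00) = 0.0000
  C_21 = −[(-0.10)(1.00) − (-0.45)(0.00)] = 0.1000
  C_22 = (0.70)(1.00) − (-0.45)(0.00) = 0.7000
  C_23 = −[(0.70)(0.00) − (-0.10)(0.00)] = 0.0000
  C_31 = (-0.10)(-0.10) − (-0.45)(0.55) = 0.2575
  C_32 = −[(0.70)(-0.10) − (-0.45)(-0.40)] = 0.2500
  C_33 = (0.70)(0.55) − (-0.10)(-0.40) = 0.3450
det(I−A) = Σ_j (I−A)_1j·C_1j = (0.70)(0.5500) + (-0.10)(0.4000) + (-0.45)(0.0000) = 0.3450
adj(I−A) = Cᵀ =
  [ 0.5500   0.1000   0.2575]
  [ 0.4000   0.7000   0.2500]
  [ 0.0000   0.0000   0.3450]
(I − A)⁻¹ = adj(I−A) / det(I−A) ≈
  [   1.5942     0.2899     0.7464]
  [   1.1594     2.0290     0.7246]
  [   0.0000     0.0000     1.0000]
Δx = (I − A)⁻¹ Δd with Δd having +120 in the Sector 2 component and 0 elsewhere.
So Δx_2 = L_22 · (+120), where L_22 = adj(I−A)_22 / det(I−A) = 0.7000 / 0.3450.
Δx_2 = 0.7000 × (+120) / 0.3450 = 84.00 / 0.3450 ≈ 243.48.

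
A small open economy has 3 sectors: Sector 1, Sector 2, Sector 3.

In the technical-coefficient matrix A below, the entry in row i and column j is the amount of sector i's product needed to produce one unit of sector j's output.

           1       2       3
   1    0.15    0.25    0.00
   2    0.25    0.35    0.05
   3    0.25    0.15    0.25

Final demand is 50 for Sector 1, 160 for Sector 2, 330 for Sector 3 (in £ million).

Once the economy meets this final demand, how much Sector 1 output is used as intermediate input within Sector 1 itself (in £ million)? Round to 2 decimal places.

z_11 = 24.35

I − A =
  [   0.85    -0.25     0.00]
  [  -0.25     0.65    -0.05]
  [  -0.25    -0.15     0.75]
Cofactors of I−A, C_ij = (−1)^(i+j)·(minor ij) (rows/columns in the sector order above):
  C_11 = (0.65)(0.75) − (-0.05)(-0.15) = 0.4800
  C_12 = −[(-0.25)(0.75) − (-0.05)(-0.25)] = 0.2000
  C_13 = (-0.25)(-0.15) − (0.65)(-0.25) = 0.2000
  C_21 = −[(-0.25)(0.75) − (0.00)(-0.15)] = 0.1875
  C_22 = (0.85)(0.75) − (0.00)(-0.25) = 0.6375
  C_23 = −[(0.85)(-0.15) − (-0.25)(-0.25)] = 0.1900
  C_31 = (-0.25)(-0.05) − (0.00)(0.65) = 0.0125
  C_32 = −[(0.85)(-0.05) − (0.00)(-0.25)] = 0.0425
  C_33 = (0.85)(0.65) − (-0.25)(-0.25) = 0.4900
det(I−A) = Σ_j (I−A)_1j·C_1j = (0.85)(0.4800) + (-0.25)(0.2000) + (0.00)(0.2000) = 0.3580
adj(I−A) = Cᵀ =
  [ 0.4800   0.1875   0.0125]
  [ 0.2000   0.6375   0.0425]
  [ 0.2000   0.1900   0.4900]
(I − A)⁻¹ = adj(I−A) / det(I−A) ≈
  [   1.3408     0.5237     0.0349]
  [   0.5587     1.7807     0.1187]
  [   0.5587     0.5307     1.3687]
First solve x = (I − A)⁻¹ d = adj(I−A)·d / det(I−A); in particular x_1 = (0.4800·50 + 0.1875·160 + 0.0125·330) / 0.3580 = 58.125 / 0.3580 ≈ 162.3603.
Intermediate flow from 1 to 1: z_11 = a_11 · x_1 = 0.15 × 58.125 / 0.3580 = 8.71875 / 0.3580 ≈ 24.35.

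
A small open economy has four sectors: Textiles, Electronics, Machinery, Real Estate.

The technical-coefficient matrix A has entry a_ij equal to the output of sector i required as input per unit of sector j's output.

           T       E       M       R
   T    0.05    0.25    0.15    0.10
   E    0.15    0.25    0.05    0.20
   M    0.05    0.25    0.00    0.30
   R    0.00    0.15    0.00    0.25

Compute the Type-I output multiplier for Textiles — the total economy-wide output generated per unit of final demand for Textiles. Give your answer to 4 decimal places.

I − A =
  [   0.95    -0.25    -0.15    -0.10]
  [  -0.15     0.75    -0.05    -0.20]
  [  -0.05    -0.25     1.00    -0.30]
  [   0.00    -0.15     0.00     0.75]
Compute the cofactors C_ij = (−1)^(i+j)·(3×3 minor ij) of I−A; the adjugate is their transpose:
adj(I−A) = Cᵀ =
  [ 0.520875   0.237375   0.090000   0.168750]
  [ 0.114375   0.706875   0.052500   0.224750]
  [ 0.061500   0.231000   0.475500   0.260000]
  [ 0.022875   0.141375   0.010500   0.651250]
det(I−A) = Σ_j (I−A)_1j·C_1j = (0.95)(0.520875) + (-0.25)(0.114375) + (-0.15)(0.061500) + (-0.10)(0.022875) = 0.454725
(I − A)⁻¹ = adj(I−A) / det(I−A) ≈
  [   1.14547     0.52202     0.19792     0.37110]
  [   0.25153     1.55451     0.11545     0.49425]
  [   0.13525     0.50800     1.04569     0.57177]
  [   0.05031     0.31090     0.02309     1.43218]
The output multiplier for sector j is the column-j sum of the Leontief inverse (I − A)⁻¹ = adj(I−A) / det(I−A).
Column T of adj(I−A): (0.520875, 0.114375, 0.061500, 0.022875); det(I−A) = 0.454725.
m_T = (0.520875 + 0.114375 + 0.061500 + 0.022875) / 0.454725 = 0.719625 / 0.454725 ≈ 1.5825.

m_T = 1.5825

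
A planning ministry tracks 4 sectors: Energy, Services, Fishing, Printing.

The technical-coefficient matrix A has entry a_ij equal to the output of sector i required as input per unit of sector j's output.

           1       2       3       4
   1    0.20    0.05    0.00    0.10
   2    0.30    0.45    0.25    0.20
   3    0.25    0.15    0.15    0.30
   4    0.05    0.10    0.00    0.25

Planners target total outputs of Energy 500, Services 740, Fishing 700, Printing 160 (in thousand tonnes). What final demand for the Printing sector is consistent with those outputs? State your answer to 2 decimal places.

I − A =
  [   0.80    -0.05     0.00    -0.10]
  [  -0.30     0.55    -0.25    -0.20]
  [  -0.25    -0.15     0.85    -0.30]
  [  -0.05    -0.10     0.00     0.75]
d = (I − A) x:
  d_1 = (+0.80)·500 + (-0.05)·740 + (+0.00)·700 + (-0.10)·160 = 347.00
  d_2 = (-0.30)·500 + (+0.55)·740 + (-0.25)·700 + (-0.20)·160 = 50.00
  d_3 = (-0.25)·500 + (-0.15)·740 + (+0.85)·700 + (-0.30)·160 = 311.00
  d_4 = (-0.05)·500 + (-0.10)·740 + (+0.00)·700 + (+0.75)·160 = 21.00

d_4 = 21.00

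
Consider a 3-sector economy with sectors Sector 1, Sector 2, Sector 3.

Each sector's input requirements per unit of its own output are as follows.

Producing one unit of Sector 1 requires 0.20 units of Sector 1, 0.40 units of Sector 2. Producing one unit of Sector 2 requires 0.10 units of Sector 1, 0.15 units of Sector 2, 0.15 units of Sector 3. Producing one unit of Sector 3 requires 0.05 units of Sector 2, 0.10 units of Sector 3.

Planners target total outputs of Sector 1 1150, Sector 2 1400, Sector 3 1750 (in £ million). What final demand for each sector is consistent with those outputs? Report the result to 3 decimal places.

d_1 = 780.000, d_2 = 642.500, d_3 = 1365.000

I − A =
  [   0.80    -0.10     0.00]
  [  -0.40     0.85    -0.05]
  [   0.00    -0.15     0.90]
d = (I − A) x:
  d_1 = (+0.80)·1150 + (-0.10)·1400 + (+0.00)·1750 = 780.000
  d_2 = (-0.40)·1150 + (+0.85)·1400 + (-0.05)·1750 = 642.500
  d_3 = (+0.00)·1150 + (-0.15)·1400 + (+0.90)·1750 = 1365.000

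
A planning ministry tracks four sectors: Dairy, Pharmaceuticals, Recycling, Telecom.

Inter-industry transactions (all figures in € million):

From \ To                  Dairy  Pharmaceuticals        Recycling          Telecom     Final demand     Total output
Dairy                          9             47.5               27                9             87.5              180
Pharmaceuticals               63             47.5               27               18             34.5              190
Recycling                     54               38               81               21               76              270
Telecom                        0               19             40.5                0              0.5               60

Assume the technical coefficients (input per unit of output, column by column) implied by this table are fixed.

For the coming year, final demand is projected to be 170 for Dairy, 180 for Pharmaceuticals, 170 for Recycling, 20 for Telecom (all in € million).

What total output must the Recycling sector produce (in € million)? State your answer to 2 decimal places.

x_R = 702.91

Technical coefficients a_ij = z_ij / X_j:
  a_DD = 9/180 = 0.05, a_PD = 63/180 = 0.35, a_RD = 54/180 = 0.30, a_TD = 0/180 = 0.00
  a_DP = 47.5/190 = 0.25, a_PP = 47.5/190 = 0.25, a_RP = 38/190 = 0.20, a_TP = 19/190 = 0.10
  a_DR = 27/270 = 0.10, a_PR = 27/270 = 0.10, a_RR = 81/270 = 0.30, a_TR = 40.5/270 = 0.15
  a_DT = 9/60 = 0.15, a_PT = 18/60 = 0.30, a_RT = 21/60 = 0.35, a_TT = 0/60 = 0.00
I − A =
  [   0.95    -0.25    -0.10    -0.15]
  [  -0.35     0.75    -0.10    -0.30]
  [  -0.30    -0.20     0.70    -0.35]
  [   0.00    -0.10    -0.15     1.00]
Compute the cofactors C_ij = (−1)^(i+j)·(3×3 minor ij) of I−A; the adjugate is their transpose:
adj(I−A) = Cᵀ =
  [ 0.432125   0.200375   0.126625   0.169250]
  [ 0.270125   0.578375   0.180625   0.277250]
  [ 0.298250   0.302750   0.591250   0.342500]
  [ 0.071750   0.103250   0.106750   0.381500]
det(I−A) = Σ_j (I−A)_1j·C_1j = (0.95)(0.432125) + (-0.25)(0.270125) + (-0.10)(0.298250) + (-0.15)(0.071750) = 0.3024
(I − A)⁻¹ = adj(I−A) / det(I−A) ≈
  [   1.4290     0.6626     0.4187     0.5597]
  [   0.8933     1.9126     0.5973     0.9168]
  [   0.9863     1.0012     1.9552     1.1326]
  [   0.2373     0.3414     0.3530     1.2616]
x = (I − A)⁻¹ d = adj(I−A)·d / det(I−A), with det(I−A) = 0.3024:
  x_D = (0.432125·170 + 0.200375·180 + 0.126625·170 + 0.169250·20) / 0.3024 = 134.44 / 0.3024 ≈ 444.58
  x_P = (0.270125·170 + 0.578375·180 + 0.180625·170 + 0.277250·20) / 0.3024 = 186.28 / 0.3024 ≈ 616.01
  x_R = (0.298250·170 + 0.302750·180 + 0.591250·170 + 0.342500·20) / 0.3024 = 212.56 / 0.3024 ≈ 702.91
  x_T = (0.071750·170 + 0.103250·180 + 0.106750·170 + 0.381500·20) / 0.3024 = 56.56 / 0.3024 ≈ 187.04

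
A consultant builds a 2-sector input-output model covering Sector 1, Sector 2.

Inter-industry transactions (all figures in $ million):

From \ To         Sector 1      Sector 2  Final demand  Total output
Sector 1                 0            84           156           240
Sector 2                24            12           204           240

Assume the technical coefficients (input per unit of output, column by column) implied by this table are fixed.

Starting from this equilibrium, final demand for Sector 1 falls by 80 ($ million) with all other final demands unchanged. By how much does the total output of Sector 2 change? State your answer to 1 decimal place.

Technical coefficients a_ij = z_ij / X_j:
  a_11 = 0/240 = 0.00, a_21 = 24/240 = 0.10
  a_12 = 84/240 = 0.35, a_22 = 12/240 = 0.05
I − A =
  [   1.00    -0.35]
  [  -0.10     0.95]
det(I−A) = (1.00)(0.95) − (-0.35)(-0.10) = 0.9150
adj(I−A) = [[0.95, 0.35], [0.10, 1.00]]
(I − A)⁻¹ = adj(I−A) / det(I−A) ≈
  [   1.0383     0.3825]
  [   0.1093     1.0929]
Δx = (I − A)⁻¹ Δd with Δd having -80 in the Sector 1 component and 0 elsewhere.
So Δx_2 = L_21 · (-80), where L_21 = adj(I−A)_21 / det(I−A) = 0.10 / 0.9150.
Δx_2 = 0.10 × (-80) / 0.9150 = -8.00 / 0.9150 ≈ -8.7.

Δx_2 = -8.7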